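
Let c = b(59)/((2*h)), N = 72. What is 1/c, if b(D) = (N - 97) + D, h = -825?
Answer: -825/17 ≈ -48.529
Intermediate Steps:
b(D) = -25 + D (b(D) = (72 - 97) + D = -25 + D)
c = -17/825 (c = (-25 + 59)/((2*(-825))) = 34/(-1650) = 34*(-1/1650) = -17/825 ≈ -0.020606)
1/c = 1/(-17/825) = -825/17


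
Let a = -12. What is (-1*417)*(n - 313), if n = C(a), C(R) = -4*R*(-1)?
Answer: 150537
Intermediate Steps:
C(R) = 4*R
n = -48 (n = 4*(-12) = -48)
(-1*417)*(n - 313) = (-1*417)*(-48 - 313) = -417*(-361) = 150537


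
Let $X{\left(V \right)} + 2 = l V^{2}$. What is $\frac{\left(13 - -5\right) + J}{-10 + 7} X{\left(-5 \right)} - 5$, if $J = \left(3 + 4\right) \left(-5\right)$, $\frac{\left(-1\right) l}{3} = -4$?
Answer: $\frac{5051}{3} \approx 1683.7$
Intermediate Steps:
$l = 12$ ($l = \left(-3\right) \left(-4\right) = 12$)
$J = -35$ ($J = 7 \left(-5\right) = -35$)
$X{\left(V \right)} = -2 + 12 V^{2}$
$\frac{\left(13 - -5\right) + J}{-10 + 7} X{\left(-5 \right)} - 5 = \frac{\left(13 - -5\right) - 35}{-10 + 7} \left(-2 + 12 \left(-5\right)^{2}\right) - 5 = \frac{\left(13 + 5\right) - 35}{-3} \left(-2 + 12 \cdot 25\right) - 5 = \left(18 - 35\right) \left(- \frac{1}{3}\right) \left(-2 + 300\right) - 5 = \left(-17\right) \left(- \frac{1}{3}\right) 298 - 5 = \frac{17}{3} \cdot 298 - 5 = \frac{5066}{3} - 5 = \frac{5051}{3}$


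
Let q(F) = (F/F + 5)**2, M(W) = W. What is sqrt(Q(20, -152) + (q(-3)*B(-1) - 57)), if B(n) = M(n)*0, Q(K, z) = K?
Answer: I*sqrt(37) ≈ 6.0828*I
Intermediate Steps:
q(F) = 36 (q(F) = (1 + 5)**2 = 6**2 = 36)
B(n) = 0 (B(n) = n*0 = 0)
sqrt(Q(20, -152) + (q(-3)*B(-1) - 57)) = sqrt(20 + (36*0 - 57)) = sqrt(20 + (0 - 57)) = sqrt(20 - 57) = sqrt(-37) = I*sqrt(37)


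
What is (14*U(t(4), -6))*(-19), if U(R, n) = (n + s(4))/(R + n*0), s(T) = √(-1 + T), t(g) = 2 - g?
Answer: -798 + 133*√3 ≈ -567.64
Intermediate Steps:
U(R, n) = (n + √3)/R (U(R, n) = (n + √(-1 + 4))/(R + n*0) = (n + √3)/(R + 0) = (n + √3)/R)
(14*U(t(4), -6))*(-19) = (14*((-6 + √3)/(2 - 1*4)))*(-19) = (14*((-6 + √3)/(2 - 4)))*(-19) = (14*((-6 + √3)/(-2)))*(-19) = (14*(-(-6 + √3)/2))*(-19) = (14*(3 - √3/2))*(-19) = (42 - 7*√3)*(-19) = -798 + 133*√3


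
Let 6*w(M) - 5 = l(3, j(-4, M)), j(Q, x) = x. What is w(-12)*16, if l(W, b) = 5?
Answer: 80/3 ≈ 26.667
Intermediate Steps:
w(M) = 5/3 (w(M) = ⅚ + (⅙)*5 = ⅚ + ⅚ = 5/3)
w(-12)*16 = (5/3)*16 = 80/3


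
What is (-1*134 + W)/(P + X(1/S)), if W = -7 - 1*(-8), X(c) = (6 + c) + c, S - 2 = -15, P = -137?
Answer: 1729/1705 ≈ 1.0141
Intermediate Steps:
S = -13 (S = 2 - 15 = -13)
X(c) = 6 + 2*c
W = 1 (W = -7 + 8 = 1)
(-1*134 + W)/(P + X(1/S)) = (-1*134 + 1)/(-137 + (6 + 2/(-13))) = (-134 + 1)/(-137 + (6 + 2*(-1/13))) = -133/(-137 + (6 - 2/13)) = -133/(-137 + 76/13) = -133/(-1705/13) = -133*(-13/1705) = 1729/1705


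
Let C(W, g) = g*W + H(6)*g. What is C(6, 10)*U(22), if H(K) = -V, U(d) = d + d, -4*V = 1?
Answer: 2750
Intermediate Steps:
V = -¼ (V = -¼*1 = -¼ ≈ -0.25000)
U(d) = 2*d
H(K) = ¼ (H(K) = -1*(-¼) = ¼)
C(W, g) = g/4 + W*g (C(W, g) = g*W + g/4 = W*g + g/4 = g/4 + W*g)
C(6, 10)*U(22) = (10*(¼ + 6))*(2*22) = (10*(25/4))*44 = (125/2)*44 = 2750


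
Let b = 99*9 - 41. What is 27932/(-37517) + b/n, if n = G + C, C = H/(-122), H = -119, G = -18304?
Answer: -66261803008/83774297973 ≈ -0.79096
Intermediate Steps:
C = 119/122 (C = -119/(-122) = -119*(-1/122) = 119/122 ≈ 0.97541)
n = -2232969/122 (n = -18304 + 119/122 = -2232969/122 ≈ -18303.)
b = 850 (b = 891 - 41 = 850)
27932/(-37517) + b/n = 27932/(-37517) + 850/(-2232969/122) = 27932*(-1/37517) + 850*(-122/2232969) = -27932/37517 - 103700/2232969 = -66261803008/83774297973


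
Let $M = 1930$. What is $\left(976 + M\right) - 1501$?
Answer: $1405$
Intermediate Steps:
$\left(976 + M\right) - 1501 = \left(976 + 1930\right) - 1501 = 2906 - 1501 = 1405$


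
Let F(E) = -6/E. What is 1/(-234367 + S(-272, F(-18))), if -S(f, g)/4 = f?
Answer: -1/233279 ≈ -4.2867e-6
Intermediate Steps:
S(f, g) = -4*f
1/(-234367 + S(-272, F(-18))) = 1/(-234367 - 4*(-272)) = 1/(-234367 + 1088) = 1/(-233279) = -1/233279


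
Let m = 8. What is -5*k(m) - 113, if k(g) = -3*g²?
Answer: 847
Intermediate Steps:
-5*k(m) - 113 = -(-15)*8² - 113 = -(-15)*64 - 113 = -5*(-192) - 113 = 960 - 113 = 847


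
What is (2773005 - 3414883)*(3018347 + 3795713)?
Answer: -4373795204680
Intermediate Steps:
(2773005 - 3414883)*(3018347 + 3795713) = -641878*6814060 = -4373795204680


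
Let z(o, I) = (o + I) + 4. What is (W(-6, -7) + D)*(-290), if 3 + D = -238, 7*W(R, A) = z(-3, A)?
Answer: 490970/7 ≈ 70139.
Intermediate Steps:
z(o, I) = 4 + I + o (z(o, I) = (I + o) + 4 = 4 + I + o)
W(R, A) = 1/7 + A/7 (W(R, A) = (4 + A - 3)/7 = (1 + A)/7 = 1/7 + A/7)
D = -241 (D = -3 - 238 = -241)
(W(-6, -7) + D)*(-290) = ((1/7 + (1/7)*(-7)) - 241)*(-290) = ((1/7 - 1) - 241)*(-290) = (-6/7 - 241)*(-290) = -1693/7*(-290) = 490970/7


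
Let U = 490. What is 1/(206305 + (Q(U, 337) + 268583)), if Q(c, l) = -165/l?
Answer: 337/160037091 ≈ 2.1058e-6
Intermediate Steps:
1/(206305 + (Q(U, 337) + 268583)) = 1/(206305 + (-165/337 + 268583)) = 1/(206305 + 90512306/337) = 1/(160037091/337) = 337/160037091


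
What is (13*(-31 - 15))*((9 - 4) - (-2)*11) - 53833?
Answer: -69979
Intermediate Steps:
(13*(-31 - 15))*((9 - 4) - (-2)*11) - 53833 = (13*(-46))*(5 - 1*(-22)) - 53833 = -598*(5 + 22) - 53833 = -598*27 - 53833 = -16146 - 53833 = -69979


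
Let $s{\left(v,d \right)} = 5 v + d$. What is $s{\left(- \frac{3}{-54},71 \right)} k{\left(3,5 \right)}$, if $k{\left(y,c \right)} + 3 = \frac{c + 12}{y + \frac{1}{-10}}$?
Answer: $\frac{106489}{522} \approx 204.0$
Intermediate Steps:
$s{\left(v,d \right)} = d + 5 v$
$k{\left(y,c \right)} = -3 + \frac{12 + c}{- \frac{1}{10} + y}$ ($k{\left(y,c \right)} = -3 + \frac{c + 12}{y + \frac{1}{-10}} = -3 + \frac{12 + c}{y - \frac{1}{10}} = -3 + \frac{12 + c}{- \frac{1}{10} + y}$)
$s{\left(- \frac{3}{-54},71 \right)} k{\left(3,5 \right)} = \left(71 + 5 \left(- \frac{3}{-54}\right)\right) \frac{123 - 90 + 10 \cdot 5}{-1 + 10 \cdot 3} = \left(71 + 5 \left(\left(-3\right) \left(- \frac{1}{54}\right)\right)\right) \frac{123 - 90 + 50}{-1 + 30} = \left(71 + 5 \cdot \frac{1}{18}\right) \frac{1}{29} \cdot 83 = \left(71 + \frac{5}{18}\right) \frac{1}{29} \cdot 83 = \frac{1283}{18} \cdot \frac{83}{29} = \frac{106489}{522}$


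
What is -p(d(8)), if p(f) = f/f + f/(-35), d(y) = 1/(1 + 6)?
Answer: -244/245 ≈ -0.99592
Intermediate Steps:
d(y) = 1/7
p(f) = 1 - f/35 (p(f) = 1 + f*(-1/35) = 1 - f/35)
-p(d(8)) = -(1 - 1/35*1/7) = -(1 - 1/245) = -1*244/245 = -244/245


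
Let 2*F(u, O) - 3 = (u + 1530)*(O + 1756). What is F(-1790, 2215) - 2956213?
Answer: -6944883/2 ≈ -3.4724e+6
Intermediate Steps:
F(u, O) = 3/2 + (1530 + u)*(1756 + O)/2 (F(u, O) = 3/2 + ((u + 1530)*(O + 1756))/2 = 3/2 + ((1530 + u)*(1756 + O))/2 = 3/2 + (1530 + u)*(1756 + O)/2)
F(-1790, 2215) - 2956213 = (2686683/2 + 765*2215 + 878*(-1790) + (½)*2215*(-1790)) - 2956213 = (2686683/2 + 1694475 - 1571620 - 1982425) - 2956213 = -1032457/2 - 2956213 = -6944883/2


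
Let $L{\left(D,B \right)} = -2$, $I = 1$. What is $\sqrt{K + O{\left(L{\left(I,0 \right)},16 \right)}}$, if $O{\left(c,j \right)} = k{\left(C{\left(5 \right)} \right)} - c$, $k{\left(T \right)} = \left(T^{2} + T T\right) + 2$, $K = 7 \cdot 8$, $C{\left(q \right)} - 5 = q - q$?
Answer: $\sqrt{110} \approx 10.488$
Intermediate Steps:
$C{\left(q \right)} = 5$ ($C{\left(q \right)} = 5 + \left(q - q\right) = 5 + 0 = 5$)
$K = 56$
$k{\left(T \right)} = 2 + 2 T^{2}$ ($k{\left(T \right)} = \left(T^{2} + T^{2}\right) + 2 = 2 T^{2} + 2 = 2 + 2 T^{2}$)
$O{\left(c,j \right)} = 52 - c$ ($O{\left(c,j \right)} = \left(2 + 2 \cdot 5^{2}\right) - c = \left(2 + 2 \cdot 25\right) - c = \left(2 + 50\right) - c = 52 - c$)
$\sqrt{K + O{\left(L{\left(I,0 \right)},16 \right)}} = \sqrt{56 + \left(52 - -2\right)} = \sqrt{56 + \left(52 + 2\right)} = \sqrt{56 + 54} = \sqrt{110}$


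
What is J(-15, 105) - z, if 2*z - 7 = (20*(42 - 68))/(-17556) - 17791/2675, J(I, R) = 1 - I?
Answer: 185625662/11740575 ≈ 15.811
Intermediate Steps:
z = 2223538/11740575 (z = 7/2 + ((20*(42 - 68))/(-17556) - 17791/2675)/2 = 7/2 + ((20*(-26))*(-1/17556) - 17791*1/2675)/2 = 7/2 + (-520*(-1/17556) - 17791/2675)/2 = 7/2 + (130/4389 - 17791/2675)/2 = 7/2 + (1/2)*(-77736949/11740575) = 7/2 - 77736949/23481150 = 2223538/11740575 ≈ 0.18939)
J(-15, 105) - z = (1 - 1*(-15)) - 1*2223538/11740575 = (1 + 15) - 2223538/11740575 = 16 - 2223538/11740575 = 185625662/11740575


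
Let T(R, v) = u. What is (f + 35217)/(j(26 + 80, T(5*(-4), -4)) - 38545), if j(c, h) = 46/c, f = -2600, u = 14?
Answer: -1728701/2042862 ≈ -0.84622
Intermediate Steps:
T(R, v) = 14
(f + 35217)/(j(26 + 80, T(5*(-4), -4)) - 38545) = (-2600 + 35217)/(46/(26 + 80) - 38545) = 32617/(46/106 - 38545) = 32617/(46*(1/106) - 38545) = 32617/(23/53 - 38545) = 32617/(-2042862/53) = 32617*(-53/2042862) = -1728701/2042862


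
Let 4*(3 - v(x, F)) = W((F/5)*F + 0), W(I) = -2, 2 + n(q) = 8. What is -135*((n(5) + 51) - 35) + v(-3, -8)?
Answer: -5933/2 ≈ -2966.5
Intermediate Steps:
n(q) = 6 (n(q) = -2 + 8 = 6)
v(x, F) = 7/2 (v(x, F) = 3 - ¼*(-2) = 3 + ½ = 7/2)
-135*((n(5) + 51) - 35) + v(-3, -8) = -135*((6 + 51) - 35) + 7/2 = -135*(57 - 35) + 7/2 = -135*22 + 7/2 = -2970 + 7/2 = -5933/2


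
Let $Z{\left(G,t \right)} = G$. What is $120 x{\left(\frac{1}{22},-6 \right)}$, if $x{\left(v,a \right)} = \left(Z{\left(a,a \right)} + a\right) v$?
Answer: $- \frac{720}{11} \approx -65.455$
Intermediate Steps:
$x{\left(v,a \right)} = 2 a v$ ($x{\left(v,a \right)} = \left(a + a\right) v = 2 a v$)
$120 x{\left(\frac{1}{22},-6 \right)} = 120 \cdot 2 \left(-6\right) \frac{1}{22} = 120 \left(- \frac{6}{11}\right) = - \frac{720}{11}$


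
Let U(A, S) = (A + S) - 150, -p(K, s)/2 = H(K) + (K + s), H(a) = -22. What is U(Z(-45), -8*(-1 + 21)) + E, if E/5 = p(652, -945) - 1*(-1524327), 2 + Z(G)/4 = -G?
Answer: 7624647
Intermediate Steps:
Z(G) = -8 - 4*G (Z(G) = -8 + 4*(-G) = -8 - 4*G)
p(K, s) = 44 - 2*K - 2*s (p(K, s) = -2*(-22 + (K + s)) = -2*(-22 + K + s) = 44 - 2*K - 2*s)
U(A, S) = -150 + A + S
E = 7624785 (E = 5*((44 - 2*652 - 2*(-945)) - 1*(-1524327)) = 5*((44 - 1304 + 1890) + 1524327) = 5*(630 + 1524327) = 5*1524957 = 7624785)
U(Z(-45), -8*(-1 + 21)) + E = (-150 + (-8 - 4*(-45)) - 8*(-1 + 21)) + 7624785 = (-150 + (-8 + 180) - 8*20) + 7624785 = (-150 + 172 - 160) + 7624785 = -138 + 7624785 = 7624647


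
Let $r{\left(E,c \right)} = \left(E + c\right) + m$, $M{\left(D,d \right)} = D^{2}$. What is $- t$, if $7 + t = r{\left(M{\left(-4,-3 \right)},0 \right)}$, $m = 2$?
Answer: $-11$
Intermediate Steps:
$r{\left(E,c \right)} = 2 + E + c$ ($r{\left(E,c \right)} = \left(E + c\right) + 2 = 2 + E + c$)
$t = 11$ ($t = -7 + \left(2 + \left(-4\right)^{2} + 0\right) = -7 + \left(2 + 16 + 0\right) = -7 + 18 = 11$)
$- t = \left(-1\right) 11 = -11$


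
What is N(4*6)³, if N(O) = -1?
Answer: -1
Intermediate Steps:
N(4*6)³ = (-1)³ = -1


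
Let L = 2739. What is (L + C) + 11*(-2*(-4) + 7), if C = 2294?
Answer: 5198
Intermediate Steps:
(L + C) + 11*(-2*(-4) + 7) = (2739 + 2294) + 11*(-2*(-4) + 7) = 5033 + 11*(8 + 7) = 5033 + 11*15 = 5033 + 165 = 5198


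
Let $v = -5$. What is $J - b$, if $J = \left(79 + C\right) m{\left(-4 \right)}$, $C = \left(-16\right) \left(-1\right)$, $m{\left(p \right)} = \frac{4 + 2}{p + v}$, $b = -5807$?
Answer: $\frac{17231}{3} \approx 5743.7$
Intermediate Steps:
$m{\left(p \right)} = \frac{6}{-5 + p}$ ($m{\left(p \right)} = \frac{4 + 2}{p - 5} = \frac{6}{-5 + p}$)
$C = 16$
$J = - \frac{190}{3}$ ($J = \left(79 + 16\right) \frac{6}{-5 - 4} = 95 \frac{6}{-9} = 95 \cdot 6 \left(- \frac{1}{9}\right) = 95 \left(- \frac{2}{3}\right) = - \frac{190}{3} \approx -63.333$)
$J - b = - \frac{190}{3} - -5807 = - \frac{190}{3} + 5807 = \frac{17231}{3}$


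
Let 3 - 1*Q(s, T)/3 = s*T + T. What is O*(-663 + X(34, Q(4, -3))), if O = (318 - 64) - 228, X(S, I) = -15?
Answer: -17628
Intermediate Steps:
Q(s, T) = 9 - 3*T - 3*T*s (Q(s, T) = 9 - 3*(s*T + T) = 9 - 3*(T*s + T) = 9 - 3*(T + T*s) = 9 + (-3*T - 3*T*s) = 9 - 3*T - 3*T*s)
O = 26 (O = 254 - 228 = 26)
O*(-663 + X(34, Q(4, -3))) = 26*(-663 - 15) = 26*(-678) = -17628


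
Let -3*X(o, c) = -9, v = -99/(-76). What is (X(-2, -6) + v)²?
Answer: 106929/5776 ≈ 18.513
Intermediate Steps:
v = 99/76 (v = -99*(-1/76) = 99/76 ≈ 1.3026)
X(o, c) = 3 (X(o, c) = -⅓*(-9) = 3)
(X(-2, -6) + v)² = (3 + 99/76)² = (327/76)² = 106929/5776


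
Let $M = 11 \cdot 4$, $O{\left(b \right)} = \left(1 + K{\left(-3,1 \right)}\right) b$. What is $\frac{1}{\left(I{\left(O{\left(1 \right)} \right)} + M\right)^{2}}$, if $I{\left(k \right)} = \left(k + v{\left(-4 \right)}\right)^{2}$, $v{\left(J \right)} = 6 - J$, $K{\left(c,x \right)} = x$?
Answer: $\frac{1}{35344} \approx 2.8293 \cdot 10^{-5}$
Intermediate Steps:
$O{\left(b \right)} = 2 b$ ($O{\left(b \right)} = \left(1 + 1\right) b = 2 b$)
$M = 44$
$I{\left(k \right)} = \left(10 + k\right)^{2}$ ($I{\left(k \right)} = \left(k + \left(6 - -4\right)\right)^{2} = \left(k + \left(6 + 4\right)\right)^{2} = \left(k + 10\right)^{2} = \left(10 + k\right)^{2}$)
$\frac{1}{\left(I{\left(O{\left(1 \right)} \right)} + M\right)^{2}} = \frac{1}{\left(\left(10 + 2 \cdot 1\right)^{2} + 44\right)^{2}} = \frac{1}{\left(\left(10 + 2\right)^{2} + 44\right)^{2}} = \frac{1}{\left(12^{2} + 44\right)^{2}} = \frac{1}{\left(144 + 44\right)^{2}} = \frac{1}{188^{2}} = \frac{1}{35344}$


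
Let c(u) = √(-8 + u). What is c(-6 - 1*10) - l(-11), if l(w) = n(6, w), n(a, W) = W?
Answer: 11 + 2*I*√6 ≈ 11.0 + 4.899*I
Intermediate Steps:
l(w) = w
c(-6 - 1*10) - l(-11) = √(-8 + (-6 - 1*10)) - 1*(-11) = √(-8 + (-6 - 10)) + 11 = √(-8 - 16) + 11 = √(-24) + 11 = 2*I*√6 + 11 = 11 + 2*I*√6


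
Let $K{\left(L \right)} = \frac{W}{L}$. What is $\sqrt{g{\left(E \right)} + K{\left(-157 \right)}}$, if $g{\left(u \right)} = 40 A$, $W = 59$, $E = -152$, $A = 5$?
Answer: $\frac{\sqrt{4920537}}{157} \approx 14.129$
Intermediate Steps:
$K{\left(L \right)} = \frac{59}{L}$
$g{\left(u \right)} = 200$ ($g{\left(u \right)} = 40 \cdot 5 = 200$)
$\sqrt{g{\left(E \right)} + K{\left(-157 \right)}} = \sqrt{200 + \frac{59}{-157}} = \sqrt{200 + 59 \left(- \frac{1}{157}\right)} = \sqrt{200 - \frac{59}{157}} = \sqrt{\frac{31341}{157}} = \frac{\sqrt{4920537}}{157}$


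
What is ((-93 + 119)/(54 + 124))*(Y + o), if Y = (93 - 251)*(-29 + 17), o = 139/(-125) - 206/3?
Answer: 8902829/33375 ≈ 266.75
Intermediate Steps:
o = -26167/375 (o = 139*(-1/125) - 206*1/3 = -139/125 - 206/3 = -26167/375 ≈ -69.779)
Y = 1896 (Y = -158*(-12) = 1896)
((-93 + 119)/(54 + 124))*(Y + o) = ((-93 + 119)/(54 + 124))*(1896 - 26167/375) = (26/178)*(684833/375) = (26*(1/178))*(684833/375) = (13/89)*(684833/375) = 8902829/33375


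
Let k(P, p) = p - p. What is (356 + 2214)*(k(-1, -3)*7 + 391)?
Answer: 1004870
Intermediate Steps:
k(P, p) = 0
(356 + 2214)*(k(-1, -3)*7 + 391) = (356 + 2214)*(0*7 + 391) = 2570*(0 + 391) = 2570*391 = 1004870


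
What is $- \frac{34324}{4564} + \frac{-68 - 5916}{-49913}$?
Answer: $- \frac{421475709}{56950733} \approx -7.4007$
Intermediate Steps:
$- \frac{34324}{4564} + \frac{-68 - 5916}{-49913} = \left(-34324\right) \frac{1}{4564} + \left(-68 - 5916\right) \left(- \frac{1}{49913}\right) = - \frac{8581}{1141} - - \frac{5984}{49913} = - \frac{8581}{1141} + \frac{5984}{49913} = - \frac{421475709}{56950733}$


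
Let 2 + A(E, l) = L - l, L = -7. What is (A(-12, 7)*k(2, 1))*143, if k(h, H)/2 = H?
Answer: -4576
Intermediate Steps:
k(h, H) = 2*H
A(E, l) = -9 - l (A(E, l) = -2 + (-7 - l) = -9 - l)
(A(-12, 7)*k(2, 1))*143 = ((-9 - 1*7)*(2*1))*143 = ((-9 - 7)*2)*143 = -16*2*143 = -32*143 = -4576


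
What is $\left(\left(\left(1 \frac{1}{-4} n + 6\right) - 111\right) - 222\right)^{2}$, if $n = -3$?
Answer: $\frac{1703025}{16} \approx 1.0644 \cdot 10^{5}$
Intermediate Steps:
$\left(\left(\left(1 \frac{1}{-4} n + 6\right) - 111\right) - 222\right)^{2} = \left(\left(\left(1 \frac{1}{-4} \left(-3\right) + 6\right) - 111\right) - 222\right)^{2} = \left(\left(\left(1 \left(- \frac{1}{4}\right) \left(-3\right) + 6\right) - 111\right) - 222\right)^{2} = \left(\left(\left(\left(- \frac{1}{4}\right) \left(-3\right) + 6\right) - 111\right) - 222\right)^{2} = \left(\left(\left(\frac{3}{4} + 6\right) - 111\right) - 222\right)^{2} = \left(\left(\frac{27}{4} - 111\right) - 222\right)^{2} = \left(- \frac{417}{4} - 222\right)^{2} = \left(- \frac{1305}{4}\right)^{2} = \frac{1703025}{16}$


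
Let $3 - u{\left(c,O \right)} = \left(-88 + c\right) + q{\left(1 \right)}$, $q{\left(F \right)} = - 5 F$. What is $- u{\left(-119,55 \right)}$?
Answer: $-215$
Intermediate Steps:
$u{\left(c,O \right)} = 96 - c$ ($u{\left(c,O \right)} = 3 - \left(\left(-88 + c\right) - 5\right) = 3 - \left(-93 + c\right) = 96 - c$)
$- u{\left(-119,55 \right)} = - (96 - -119) = - (96 + 119) = \left(-1\right) 215 = -215$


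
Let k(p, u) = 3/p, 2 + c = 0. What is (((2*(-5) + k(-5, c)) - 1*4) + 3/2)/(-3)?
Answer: 131/30 ≈ 4.3667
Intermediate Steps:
c = -2 (c = -2 + 0 = -2)
(((2*(-5) + k(-5, c)) - 1*4) + 3/2)/(-3) = (((2*(-5) + 3/(-5)) - 1*4) + 3/2)/(-3) = -(((-10 + 3*(-⅕)) - 4) + 3*(½))/3 = -(((-10 - ⅗) - 4) + 3/2)/3 = -((-53/5 - 4) + 3/2)/3 = -(-73/5 + 3/2)/3 = -⅓*(-131/10) = 131/30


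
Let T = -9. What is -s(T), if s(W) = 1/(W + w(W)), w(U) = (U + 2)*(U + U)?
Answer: -1/117 ≈ -0.0085470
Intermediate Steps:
w(U) = 2*U*(2 + U) (w(U) = (2 + U)*(2*U) = 2*U*(2 + U))
s(W) = 1/(W + 2*W*(2 + W))
-s(T) = -1/((-9)*(5 + 2*(-9))) = -(-1)/(9*(5 - 18)) = -(-1)/(9*(-13)) = -(-1)*(-1)/(9*13) = -1*1/117 = -1/117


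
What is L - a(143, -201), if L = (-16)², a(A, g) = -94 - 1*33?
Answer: 383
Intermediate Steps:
a(A, g) = -127 (a(A, g) = -94 - 33 = -127)
L = 256
L - a(143, -201) = 256 - 1*(-127) = 256 + 127 = 383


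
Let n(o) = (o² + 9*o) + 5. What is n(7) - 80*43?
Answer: -3323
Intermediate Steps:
n(o) = 5 + o² + 9*o
n(7) - 80*43 = (5 + 7² + 9*7) - 80*43 = (5 + 49 + 63) - 3440 = 117 - 3440 = -3323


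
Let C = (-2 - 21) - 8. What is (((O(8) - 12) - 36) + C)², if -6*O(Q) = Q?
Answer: 58081/9 ≈ 6453.4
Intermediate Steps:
O(Q) = -Q/6
C = -31 (C = -23 - 8 = -31)
(((O(8) - 12) - 36) + C)² = (((-⅙*8 - 12) - 36) - 31)² = (((-4/3 - 12) - 36) - 31)² = ((-40/3 - 36) - 31)² = (-148/3 - 31)² = (-241/3)² = 58081/9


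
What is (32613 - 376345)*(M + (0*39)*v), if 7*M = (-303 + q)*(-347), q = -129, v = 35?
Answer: -51526801728/7 ≈ -7.3610e+9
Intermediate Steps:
M = 149904/7 (M = ((-303 - 129)*(-347))/7 = (-432*(-347))/7 = (1/7)*149904 = 149904/7 ≈ 21415.)
(32613 - 376345)*(M + (0*39)*v) = (32613 - 376345)*(149904/7 + (0*39)*35) = -343732*(149904/7 + 0*35) = -343732*(149904/7 + 0) = -343732*149904/7 = -51526801728/7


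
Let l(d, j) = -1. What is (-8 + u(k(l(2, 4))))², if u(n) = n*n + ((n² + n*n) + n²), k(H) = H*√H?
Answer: 144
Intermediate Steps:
k(H) = H^(3/2)
u(n) = 4*n² (u(n) = n² + ((n² + n²) + n²) = n² + (2*n² + n²) = n² + 3*n² = 4*n²)
(-8 + u(k(l(2, 4))))² = (-8 + 4*((-1)^(3/2))²)² = (-8 + 4*(-I)²)² = (-8 + 4*(-1))² = (-8 - 4)² = (-12)² = 144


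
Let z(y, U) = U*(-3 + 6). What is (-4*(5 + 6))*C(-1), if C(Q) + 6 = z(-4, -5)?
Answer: 924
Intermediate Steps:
z(y, U) = 3*U (z(y, U) = U*3 = 3*U)
C(Q) = -21 (C(Q) = -6 + 3*(-5) = -6 - 15 = -21)
(-4*(5 + 6))*C(-1) = -4*(5 + 6)*(-21) = -4*11*(-21) = -44*(-21) = 924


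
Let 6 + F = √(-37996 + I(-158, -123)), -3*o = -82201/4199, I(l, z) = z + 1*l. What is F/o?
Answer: -75582/82201 + 37791*I*√4253/82201 ≈ -0.91948 + 29.982*I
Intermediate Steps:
I(l, z) = l + z (I(l, z) = z + l = l + z)
o = 82201/12597 (o = -(-82201)/(3*4199) = -⅓*(-82201/4199) = 82201/12597 ≈ 6.5254)
F = -6 + 3*I*√4253 (F = -6 + √(-37996 + (-158 - 123)) = -6 + √(-37996 - 281) = -6 + √(-38277) = -6 + 3*I*√4253 ≈ -6.0 + 195.65*I)
F/o = (-6 + 3*I*√4253)/(82201/12597) = (-6 + 3*I*√4253)*(12597/82201) = -75582/82201 + 37791*I*√4253/82201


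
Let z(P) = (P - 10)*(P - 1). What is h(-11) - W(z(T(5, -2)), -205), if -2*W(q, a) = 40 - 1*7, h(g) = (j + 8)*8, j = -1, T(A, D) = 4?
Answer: 145/2 ≈ 72.500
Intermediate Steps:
h(g) = 56 (h(g) = (-1 + 8)*8 = 7*8 = 56)
z(P) = (-1 + P)*(-10 + P) (z(P) = (-10 + P)*(-1 + P) = (-1 + P)*(-10 + P))
W(q, a) = -33/2 (W(q, a) = -(40 - 1*7)/2 = -(40 - 7)/2 = -½*33 = -33/2)
h(-11) - W(z(T(5, -2)), -205) = 56 - 1*(-33/2) = 56 + 33/2 = 145/2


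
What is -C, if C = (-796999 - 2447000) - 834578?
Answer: 4078577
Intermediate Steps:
C = -4078577 (C = -3243999 - 834578 = -4078577)
-C = -1*(-4078577) = 4078577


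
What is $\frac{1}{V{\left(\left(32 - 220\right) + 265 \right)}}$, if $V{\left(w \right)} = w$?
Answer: $\frac{1}{77} \approx 0.012987$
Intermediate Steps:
$\frac{1}{V{\left(\left(32 - 220\right) + 265 \right)}} = \frac{1}{\left(32 - 220\right) + 265} = \frac{1}{-188 + 265} = \frac{1}{77}$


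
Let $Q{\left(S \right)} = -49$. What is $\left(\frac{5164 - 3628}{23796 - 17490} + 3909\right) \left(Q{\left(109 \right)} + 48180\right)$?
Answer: $\frac{197751748565}{1051} \approx 1.8816 \cdot 10^{8}$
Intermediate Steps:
$\left(\frac{5164 - 3628}{23796 - 17490} + 3909\right) \left(Q{\left(109 \right)} + 48180\right) = \left(\frac{5164 - 3628}{23796 - 17490} + 3909\right) \left(-49 + 48180\right) = \left(\frac{1536}{6306} + 3909\right) 48131 = \left(1536 \cdot \frac{1}{6306} + 3909\right) 48131 = \left(\frac{256}{1051} + 3909\right) 48131 = \frac{4108615}{1051} \cdot 48131 = \frac{197751748565}{1051}$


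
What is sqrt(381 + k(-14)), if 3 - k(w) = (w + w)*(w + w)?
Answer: 20*I ≈ 20.0*I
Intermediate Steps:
k(w) = 3 - 4*w**2 (k(w) = 3 - (w + w)*(w + w) = 3 - 2*w*2*w = 3 - 4*w**2)
sqrt(381 + k(-14)) = sqrt(381 + (3 - 4*(-14)**2)) = sqrt(381 + (3 - 4*196)) = sqrt(381 + (3 - 784)) = sqrt(381 - 781) = sqrt(-400) = 20*I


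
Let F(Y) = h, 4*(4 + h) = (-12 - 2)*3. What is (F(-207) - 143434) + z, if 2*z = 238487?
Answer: -24205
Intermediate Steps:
z = 238487/2 (z = (1/2)*238487 = 238487/2 ≈ 1.1924e+5)
h = -29/2 (h = -4 + ((-12 - 2)*3)/4 = -4 + (-14*3)/4 = -4 + (1/4)*(-42) = -4 - 21/2 = -29/2 ≈ -14.500)
F(Y) = -29/2
(F(-207) - 143434) + z = (-29/2 - 143434) + 238487/2 = -286897/2 + 238487/2 = -24205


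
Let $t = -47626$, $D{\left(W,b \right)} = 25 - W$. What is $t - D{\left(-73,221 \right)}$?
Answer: $-47724$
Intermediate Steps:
$t - D{\left(-73,221 \right)} = -47626 - \left(25 - -73\right) = -47626 - \left(25 + 73\right) = -47626 - 98 = -47724$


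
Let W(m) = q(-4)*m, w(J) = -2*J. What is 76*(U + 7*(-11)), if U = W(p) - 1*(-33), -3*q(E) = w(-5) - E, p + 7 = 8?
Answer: -11096/3 ≈ -3698.7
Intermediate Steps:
p = 1 (p = -7 + 8 = 1)
q(E) = -10/3 + E/3 (q(E) = -(-2*(-5) - E)/3 = -(10 - E)/3 = -10/3 + E/3)
W(m) = -14*m/3 (W(m) = (-10/3 + (1/3)*(-4))*m = (-10/3 - 4/3)*m = -14*m/3)
U = 85/3 (U = -14/3*1 - 1*(-33) = -14/3 + 33 = 85/3 ≈ 28.333)
76*(U + 7*(-11)) = 76*(85/3 + 7*(-11)) = 76*(85/3 - 77) = 76*(-146/3) = -11096/3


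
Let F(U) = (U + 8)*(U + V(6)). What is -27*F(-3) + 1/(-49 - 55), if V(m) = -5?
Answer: 112319/104 ≈ 1080.0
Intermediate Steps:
F(U) = (-5 + U)*(8 + U) (F(U) = (U + 8)*(U - 5) = (8 + U)*(-5 + U) = (-5 + U)*(8 + U))
-27*F(-3) + 1/(-49 - 55) = -27*(-40 + (-3)² + 3*(-3)) + 1/(-49 - 55) = -27*(-40 + 9 - 9) + 1/(-104) = -27*(-40) - 1/104 = 1080 - 1/104 = 112319/104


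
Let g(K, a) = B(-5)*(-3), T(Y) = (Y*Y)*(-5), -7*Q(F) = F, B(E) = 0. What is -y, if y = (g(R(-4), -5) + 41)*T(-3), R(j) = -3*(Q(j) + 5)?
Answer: 1845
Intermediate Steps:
Q(F) = -F/7
T(Y) = -5*Y² (T(Y) = Y²*(-5) = -5*Y²)
R(j) = -15 + 3*j/7 (R(j) = -3*(-j/7 + 5) = -3*(5 - j/7) = -15 + 3*j/7)
g(K, a) = 0 (g(K, a) = 0*(-3) = 0)
y = -1845 (y = (0 + 41)*(-5*(-3)²) = 41*(-5*9) = 41*(-45) = -1845)
-y = -1*(-1845) = 1845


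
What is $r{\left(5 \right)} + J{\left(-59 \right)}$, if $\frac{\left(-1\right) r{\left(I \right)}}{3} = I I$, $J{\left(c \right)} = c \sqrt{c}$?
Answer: $-75 - 59 i \sqrt{59} \approx -75.0 - 453.19 i$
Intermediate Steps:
$J{\left(c \right)} = c^{\frac{3}{2}}$
$r{\left(I \right)} = - 3 I^{2}$ ($r{\left(I \right)} = - 3 I I = - 3 I^{2}$)
$r{\left(5 \right)} + J{\left(-59 \right)} = - 3 \cdot 5^{2} + \left(-59\right)^{\frac{3}{2}} = \left(-3\right) 25 - 59 i \sqrt{59} = -75 - 59 i \sqrt{59}$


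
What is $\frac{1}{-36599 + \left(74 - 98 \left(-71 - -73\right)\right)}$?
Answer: $- \frac{1}{36721} \approx -2.7232 \cdot 10^{-5}$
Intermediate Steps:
$\frac{1}{-36599 + \left(74 - 98 \left(-71 - -73\right)\right)} = \frac{1}{-36599 + \left(74 - 98 \left(-71 + 73\right)\right)} = \frac{1}{-36599 + \left(74 - 196\right)} = \frac{1}{-36599 - 122} = \frac{1}{-36721} = - \frac{1}{36721}$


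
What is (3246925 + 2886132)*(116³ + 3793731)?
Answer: 32840232604739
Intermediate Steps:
(3246925 + 2886132)*(116³ + 3793731) = 6133057*(1560896 + 3793731) = 6133057*5354627 = 32840232604739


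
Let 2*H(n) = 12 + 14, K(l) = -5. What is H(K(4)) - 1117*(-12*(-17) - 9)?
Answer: -217802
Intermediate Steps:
H(n) = 13 (H(n) = (12 + 14)/2 = (½)*26 = 13)
H(K(4)) - 1117*(-12*(-17) - 9) = 13 - 1117*(-12*(-17) - 9) = 13 - 1117*(204 - 9) = 13 - 1117*195 = 13 - 217815 = -217802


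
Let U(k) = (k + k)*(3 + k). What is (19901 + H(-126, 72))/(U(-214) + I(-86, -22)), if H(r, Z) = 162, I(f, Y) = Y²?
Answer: 20063/90792 ≈ 0.22098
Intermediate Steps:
U(k) = 2*k*(3 + k) (U(k) = (2*k)*(3 + k) = 2*k*(3 + k))
(19901 + H(-126, 72))/(U(-214) + I(-86, -22)) = (19901 + 162)/(2*(-214)*(3 - 214) + (-22)²) = 20063/(2*(-214)*(-211) + 484) = 20063/(90308 + 484) = 20063/90792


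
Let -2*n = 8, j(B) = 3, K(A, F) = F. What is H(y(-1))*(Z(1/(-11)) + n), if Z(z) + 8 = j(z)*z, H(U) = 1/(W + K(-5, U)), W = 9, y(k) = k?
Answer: -135/88 ≈ -1.5341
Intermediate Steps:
H(U) = 1/(9 + U)
n = -4 (n = -1/2*8 = -4)
Z(z) = -8 + 3*z
H(y(-1))*(Z(1/(-11)) + n) = ((-8 + 3*(1/(-11))) - 4)/(9 - 1) = ((-8 + 3*(1*(-1/11))) - 4)/8 = ((-8 + 3*(-1/11)) - 4)/8 = ((-8 - 3/11) - 4)/8 = (-91/11 - 4)/8 = (1/8)*(-135/11) = -135/88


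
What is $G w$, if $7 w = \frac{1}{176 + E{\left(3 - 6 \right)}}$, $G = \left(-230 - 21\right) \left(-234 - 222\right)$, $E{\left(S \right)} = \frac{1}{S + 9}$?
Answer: $\frac{686736}{7399} \approx 92.815$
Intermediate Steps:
$E{\left(S \right)} = \frac{1}{9 + S}$
$G = 114456$ ($G = \left(-230 - 21\right) \left(-456\right) = \left(-251\right) \left(-456\right) = 114456$)
$w = \frac{6}{7399}$ ($w = \frac{1}{7 \left(176 + \frac{1}{9 + \left(3 - 6\right)}\right)} = \frac{1}{7 \left(176 + \frac{1}{9 - 3}\right)} = \frac{1}{7 \left(176 + \frac{1}{6}\right)} = \frac{1}{7 \cdot \frac{1057}{6}} = \frac{1}{7} \cdot \frac{6}{1057} = \frac{6}{7399} \approx 0.00081092$)
$G w = 114456 \cdot \frac{6}{7399} = \frac{686736}{7399}$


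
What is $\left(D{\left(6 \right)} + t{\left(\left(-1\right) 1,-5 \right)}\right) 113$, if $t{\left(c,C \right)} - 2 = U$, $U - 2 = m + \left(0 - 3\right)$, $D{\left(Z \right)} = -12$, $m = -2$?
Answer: $-1469$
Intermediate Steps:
$U = -3$ ($U = 2 + \left(-2 + \left(0 - 3\right)\right) = 2 - 5 = -3$)
$t{\left(c,C \right)} = -1$ ($t{\left(c,C \right)} = 2 - 3 = -1$)
$\left(D{\left(6 \right)} + t{\left(\left(-1\right) 1,-5 \right)}\right) 113 = \left(-12 - 1\right) 113 = \left(-13\right) 113 = -1469$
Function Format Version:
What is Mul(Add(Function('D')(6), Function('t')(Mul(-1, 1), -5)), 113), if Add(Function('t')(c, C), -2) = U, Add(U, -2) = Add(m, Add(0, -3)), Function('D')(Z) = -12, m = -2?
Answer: -1469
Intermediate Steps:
U = -3 (U = Add(2, Add(-2, Add(0, -3))) = Add(2, Add(-2, -3)) = Add(2, -5) = -3)
Function('t')(c, C) = -1 (Function('t')(c, C) = Add(2, -3) = -1)
Mul(Add(Function('D')(6), Function('t')(Mul(-1, 1), -5)), 113) = Mul(Add(-12, -1), 113) = Mul(-13, 113) = -1469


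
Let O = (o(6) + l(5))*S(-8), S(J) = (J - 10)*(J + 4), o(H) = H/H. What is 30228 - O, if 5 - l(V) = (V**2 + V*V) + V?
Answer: 33756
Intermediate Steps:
o(H) = 1
l(V) = 5 - V - 2*V**2 (l(V) = 5 - ((V**2 + V*V) + V) = 5 - ((V**2 + V**2) + V) = 5 - (2*V**2 + V) = 5 - (V + 2*V**2) = 5 + (-V - 2*V**2) = 5 - V - 2*V**2)
S(J) = (-10 + J)*(4 + J)
O = -3528 (O = (1 + (5 - 1*5 - 2*5**2))*(-40 + (-8)**2 - 6*(-8)) = (1 + (5 - 5 - 2*25))*(-40 + 64 + 48) = (1 + (5 - 5 - 50))*72 = (1 - 50)*72 = -49*72 = -3528)
30228 - O = 30228 - 1*(-3528) = 30228 + 3528 = 33756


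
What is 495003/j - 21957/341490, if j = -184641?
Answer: -19232526323/7005895010 ≈ -2.7452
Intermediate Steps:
495003/j - 21957/341490 = 495003/(-184641) - 21957/341490 = 495003*(-1/184641) - 21957*1/341490 = -165001/61547 - 7319/113830 = -19232526323/7005895010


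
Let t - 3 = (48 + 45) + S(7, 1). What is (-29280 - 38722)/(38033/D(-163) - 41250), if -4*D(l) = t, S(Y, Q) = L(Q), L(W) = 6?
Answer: 1734051/1089908 ≈ 1.5910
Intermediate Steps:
S(Y, Q) = 6
t = 102 (t = 3 + ((48 + 45) + 6) = 3 + (93 + 6) = 3 + 99 = 102)
D(l) = -51/2 (D(l) = -¼*102 = -51/2)
(-29280 - 38722)/(38033/D(-163) - 41250) = (-29280 - 38722)/(38033/(-51/2) - 41250) = -68002/(38033*(-2/51) - 41250) = -68002/(-76066/51 - 41250) = -68002/(-2179816/51) = -68002*(-51/2179816) = 1734051/1089908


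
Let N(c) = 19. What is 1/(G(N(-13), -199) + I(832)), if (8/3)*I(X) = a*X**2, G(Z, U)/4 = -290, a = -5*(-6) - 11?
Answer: 1/4930936 ≈ 2.0280e-7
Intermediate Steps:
a = 19 (a = 30 - 11 = 19)
G(Z, U) = -1160 (G(Z, U) = 4*(-290) = -1160)
I(X) = 57*X**2/8 (I(X) = 3*(19*X**2)/8 = 57*X**2/8)
1/(G(N(-13), -199) + I(832)) = 1/(-1160 + (57/8)*832**2) = 1/(-1160 + (57/8)*692224) = 1/(-1160 + 4932096) = 1/4930936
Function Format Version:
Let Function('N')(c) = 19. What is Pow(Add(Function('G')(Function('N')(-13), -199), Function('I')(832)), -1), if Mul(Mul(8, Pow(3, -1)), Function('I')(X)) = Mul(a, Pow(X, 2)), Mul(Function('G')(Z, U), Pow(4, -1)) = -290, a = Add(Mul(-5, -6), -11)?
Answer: Rational(1, 4930936) ≈ 2.0280e-7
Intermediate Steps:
a = 19 (a = Add(30, -11) = 19)
Function('G')(Z, U) = -1160 (Function('G')(Z, U) = Mul(4, -290) = -1160)
Function('I')(X) = Mul(Rational(57, 8), Pow(X, 2)) (Function('I')(X) = Mul(Rational(3, 8), Mul(19, Pow(X, 2))) = Mul(Rational(57, 8), Pow(X, 2)))
Pow(Add(Function('G')(Function('N')(-13), -199), Function('I')(832)), -1) = Pow(Add(-1160, Mul(Rational(57, 8), Pow(832, 2))), -1) = Pow(Add(-1160, Mul(Rational(57, 8), 692224)), -1) = Pow(Add(-1160, 4932096), -1) = Pow(4930936, -1) = Rational(1, 4930936)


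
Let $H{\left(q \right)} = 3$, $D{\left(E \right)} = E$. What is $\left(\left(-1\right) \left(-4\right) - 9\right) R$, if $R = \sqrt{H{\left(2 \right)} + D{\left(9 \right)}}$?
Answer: $- 10 \sqrt{3} \approx -17.32$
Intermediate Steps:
$R = 2 \sqrt{3}$ ($R = \sqrt{3 + 9} = \sqrt{12} = 2 \sqrt{3} \approx 3.4641$)
$\left(\left(-1\right) \left(-4\right) - 9\right) R = \left(\left(-1\right) \left(-4\right) - 9\right) 2 \sqrt{3} = \left(4 + \left(-44 + 35\right)\right) 2 \sqrt{3} = \left(4 - 9\right) 2 \sqrt{3} = - 5 \cdot 2 \sqrt{3} = - 10 \sqrt{3}$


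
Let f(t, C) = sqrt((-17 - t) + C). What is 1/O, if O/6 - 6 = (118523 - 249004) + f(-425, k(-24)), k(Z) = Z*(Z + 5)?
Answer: -130475/102142348566 - 2*sqrt(6)/17023724761 ≈ -1.2777e-6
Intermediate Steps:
k(Z) = Z*(5 + Z)
f(t, C) = sqrt(-17 + C - t)
O = -782850 + 72*sqrt(6) (O = 36 + 6*((118523 - 249004) + sqrt(-17 - 24*(5 - 24) - 1*(-425))) = 36 + 6*(-130481 + sqrt(-17 - 24*(-19) + 425)) = 36 + 6*(-130481 + sqrt(-17 + 456 + 425)) = 36 + 6*(-130481 + sqrt(864)) = 36 + 6*(-130481 + 12*sqrt(6)) = 36 + (-782886 + 72*sqrt(6)) = -782850 + 72*sqrt(6) ≈ -7.8267e+5)
1/O = 1/(-782850 + 72*sqrt(6))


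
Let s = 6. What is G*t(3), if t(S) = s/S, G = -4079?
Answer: -8158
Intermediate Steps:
t(S) = 6/S
G*t(3) = -24474/3 = -4079*2 = -8158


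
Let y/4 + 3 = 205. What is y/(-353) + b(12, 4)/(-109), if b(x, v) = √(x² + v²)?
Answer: -808/353 - 4*√10/109 ≈ -2.4050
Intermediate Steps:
y = 808 (y = -12 + 4*205 = -12 + 820 = 808)
b(x, v) = √(v² + x²)
y/(-353) + b(12, 4)/(-109) = 808/(-353) + √(4² + 12²)/(-109) = 808*(-1/353) + √(16 + 144)*(-1/109) = -808/353 + √160*(-1/109) = -808/353 + (4*√10)*(-1/109) = -808/353 - 4*√10/109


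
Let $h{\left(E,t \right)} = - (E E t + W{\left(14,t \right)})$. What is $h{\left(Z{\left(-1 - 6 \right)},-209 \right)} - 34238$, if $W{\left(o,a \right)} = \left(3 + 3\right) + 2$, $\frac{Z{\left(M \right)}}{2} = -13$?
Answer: $107038$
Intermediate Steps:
$Z{\left(M \right)} = -26$ ($Z{\left(M \right)} = 2 \left(-13\right) = -26$)
$W{\left(o,a \right)} = 8$ ($W{\left(o,a \right)} = 6 + 2 = 8$)
$h{\left(E,t \right)} = -8 - t E^{2}$ ($h{\left(E,t \right)} = - (E E t + 8) = - (E^{2} t + 8) = - (t E^{2} + 8) = - (8 + t E^{2}) = -8 - t E^{2}$)
$h{\left(Z{\left(-1 - 6 \right)},-209 \right)} - 34238 = \left(-8 - - 209 \left(-26\right)^{2}\right) - 34238 = \left(-8 - \left(-209\right) 676\right) - 34238 = \left(-8 + 141284\right) - 34238 = 141276 - 34238 = 107038$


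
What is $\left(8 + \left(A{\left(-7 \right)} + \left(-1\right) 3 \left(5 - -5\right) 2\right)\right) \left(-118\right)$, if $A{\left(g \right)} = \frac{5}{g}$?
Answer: $\frac{43542}{7} \approx 6220.3$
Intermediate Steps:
$\left(8 + \left(A{\left(-7 \right)} + \left(-1\right) 3 \left(5 - -5\right) 2\right)\right) \left(-118\right) = \left(8 + \left(\frac{5}{-7} + \left(-1\right) 3 \left(5 - -5\right) 2\right)\right) \left(-118\right) = \left(8 + \left(5 \left(- \frac{1}{7}\right) - 3 \left(5 + 5\right) 2\right)\right) \left(-118\right) = \left(8 - \left(\frac{5}{7} + 3 \cdot 10 \cdot 2\right)\right) \left(-118\right) = \left(8 - \frac{425}{7}\right) \left(-118\right) = \left(- \frac{369}{7}\right) \left(-118\right) = \frac{43542}{7}$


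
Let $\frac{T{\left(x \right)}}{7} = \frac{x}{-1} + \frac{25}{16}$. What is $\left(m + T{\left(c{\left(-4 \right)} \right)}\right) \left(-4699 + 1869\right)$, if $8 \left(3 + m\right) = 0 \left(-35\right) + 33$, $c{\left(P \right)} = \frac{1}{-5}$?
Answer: $- \frac{304791}{8} \approx -38099.0$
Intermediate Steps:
$c{\left(P \right)} = - \frac{1}{5}$
$T{\left(x \right)} = \frac{175}{16} - 7 x$ ($T{\left(x \right)} = 7 \left(\frac{x}{-1} + \frac{25}{16}\right) = 7 \left(x \left(-1\right) + 25 \cdot \frac{1}{16}\right) = 7 \left(- x + \frac{25}{16}\right) = 7 \left(\frac{25}{16} - x\right) = \frac{175}{16} - 7 x$)
$m = \frac{9}{8}$ ($m = -3 + \frac{0 \left(-35\right) + 33}{8} = -3 + \frac{0 + 33}{8} = -3 + \frac{1}{8} \cdot 33 = -3 + \frac{33}{8} = \frac{9}{8} \approx 1.125$)
$\left(m + T{\left(c{\left(-4 \right)} \right)}\right) \left(-4699 + 1869\right) = \left(\frac{9}{8} + \left(\frac{175}{16} - - \frac{7}{5}\right)\right) \left(-4699 + 1869\right) = \left(\frac{9}{8} + \left(\frac{175}{16} + \frac{7}{5}\right)\right) \left(-2830\right) = \left(\frac{9}{8} + \frac{987}{80}\right) \left(-2830\right) = \frac{1077}{80} \left(-2830\right) = - \frac{304791}{8}$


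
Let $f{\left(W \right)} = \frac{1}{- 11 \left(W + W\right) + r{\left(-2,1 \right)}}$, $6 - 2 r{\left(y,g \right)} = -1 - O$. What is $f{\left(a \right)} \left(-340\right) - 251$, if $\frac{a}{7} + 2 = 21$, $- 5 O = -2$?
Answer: $- \frac{431269}{1719} \approx -250.88$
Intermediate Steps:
$O = \frac{2}{5}$ ($O = \left(- \frac{1}{5}\right) \left(-2\right) = \frac{2}{5} \approx 0.4$)
$a = 133$ ($a = -14 + 7 \cdot 21 = -14 + 147 = 133$)
$r{\left(y,g \right)} = \frac{37}{10}$ ($r{\left(y,g \right)} = 3 - \frac{-1 - \frac{2}{5}}{2} = 3 - - \frac{7}{10} = 3 + \frac{7}{10} = \frac{37}{10}$)
$f{\left(W \right)} = \frac{1}{\frac{37}{10} - 22 W}$ ($f{\left(W \right)} = \frac{1}{- 11 \left(W + W\right) + \frac{37}{10}} = \frac{1}{- 11 \cdot 2 W + \frac{37}{10}} = \frac{1}{- 22 W + \frac{37}{10}} = \frac{1}{\frac{37}{10} - 22 W}$)
$f{\left(a \right)} \left(-340\right) - 251 = - \frac{10}{-37 + 220 \cdot 133} \left(-340\right) - 251 = - \frac{10}{-37 + 29260} \left(-340\right) - 251 = - \frac{10}{29223} \left(-340\right) - 251 = \left(-10\right) \frac{1}{29223} \left(-340\right) - 251 = \left(- \frac{10}{29223}\right) \left(-340\right) - 251 = \frac{200}{1719} - 251 = - \frac{431269}{1719}$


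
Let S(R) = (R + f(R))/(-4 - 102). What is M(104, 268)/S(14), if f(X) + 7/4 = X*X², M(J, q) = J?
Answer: -44096/11025 ≈ -3.9996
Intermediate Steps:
f(X) = -7/4 + X³ (f(X) = -7/4 + X*X² = -7/4 + X³)
S(R) = 7/424 - R/106 - R³/106 (S(R) = (R + (-7/4 + R³))/(-4 - 102) = (-7/4 + R + R³)/(-106) = (-7/4 + R + R³)*(-1/106) = 7/424 - R/106 - R³/106)
M(104, 268)/S(14) = 104/(7/424 - 1/106*14 - 1/106*14³) = 104/(7/424 - 7/53 - 1/106*2744) = 104/(7/424 - 7/53 - 1372/53) = 104/(-11025/424) = 104*(-424/11025) = -44096/11025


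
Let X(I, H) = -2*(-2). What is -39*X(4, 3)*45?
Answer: -7020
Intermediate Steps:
X(I, H) = 4
-39*X(4, 3)*45 = -39*4*45 = -156*45 = -7020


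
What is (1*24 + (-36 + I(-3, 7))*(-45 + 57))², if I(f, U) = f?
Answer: 197136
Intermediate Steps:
(1*24 + (-36 + I(-3, 7))*(-45 + 57))² = (1*24 + (-36 - 3)*(-45 + 57))² = (24 - 39*12)² = (24 - 468)² = (-444)² = 197136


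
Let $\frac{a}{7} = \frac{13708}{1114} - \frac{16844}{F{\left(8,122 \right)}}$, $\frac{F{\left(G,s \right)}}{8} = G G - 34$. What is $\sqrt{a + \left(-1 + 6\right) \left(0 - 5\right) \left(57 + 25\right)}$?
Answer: $\frac{i \sqrt{685536180195}}{16710} \approx 49.549 i$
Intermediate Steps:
$F{\left(G,s \right)} = -272 + 8 G^{2}$ ($F{\left(G,s \right)} = 8 \left(G G - 34\right) = 8 \left(G^{2} - 34\right) = 8 \left(-34 + G^{2}\right) = -272 + 8 G^{2}$)
$a = - \frac{13540009}{33420}$ ($a = 7 \left(\frac{13708}{1114} - \frac{16844}{-272 + 8 \cdot 8^{2}}\right) = 7 \left(13708 \cdot \frac{1}{1114} - \frac{16844}{-272 + 8 \cdot 64}\right) = 7 \left(\frac{6854}{557} - \frac{16844}{-272 + 512}\right) = 7 \left(\frac{6854}{557} - \frac{16844}{240}\right) = 7 \left(\frac{6854}{557} - \frac{4211}{60}\right) = 7 \left(- \frac{1934287}{33420}\right) = - \frac{13540009}{33420} \approx -405.15$)
$\sqrt{a + \left(-1 + 6\right) \left(0 - 5\right) \left(57 + 25\right)} = \sqrt{- \frac{13540009}{33420} + \left(-1 + 6\right) \left(0 - 5\right) \left(57 + 25\right)} = \sqrt{- \frac{13540009}{33420} + 5 \left(-5\right) 82} = \sqrt{- \frac{13540009}{33420} - 2050} = \sqrt{- \frac{82051009}{33420}} = \frac{i \sqrt{685536180195}}{16710}$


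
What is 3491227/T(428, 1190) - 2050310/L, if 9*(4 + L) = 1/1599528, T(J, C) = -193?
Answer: 5495505227862571/11113520351 ≈ 4.9449e+5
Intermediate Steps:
L = -57583007/14395752 (L = -4 + (1/9)/1599528 = -4 + (1/9)*(1/1599528) = -4 + 1/14395752 = -57583007/14395752 ≈ -4.0000)
3491227/T(428, 1190) - 2050310/L = 3491227/(-193) - 2050310/(-57583007/14395752) = 3491227*(-1/193) - 2050310*(-14395752/57583007) = -3491227/193 + 29515754283120/57583007 = 5495505227862571/11113520351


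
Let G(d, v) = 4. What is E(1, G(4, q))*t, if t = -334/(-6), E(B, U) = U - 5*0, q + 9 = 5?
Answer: 668/3 ≈ 222.67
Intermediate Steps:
q = -4 (q = -9 + 5 = -4)
E(B, U) = U (E(B, U) = U + 0 = U)
t = 167/3 (t = -334*(-1/6) = 167/3 ≈ 55.667)
E(1, G(4, q))*t = 4*(167/3) = 668/3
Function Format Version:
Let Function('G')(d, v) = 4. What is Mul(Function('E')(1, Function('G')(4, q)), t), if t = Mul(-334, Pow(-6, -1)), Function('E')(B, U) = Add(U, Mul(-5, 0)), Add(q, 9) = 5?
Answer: Rational(668, 3) ≈ 222.67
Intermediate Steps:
q = -4 (q = Add(-9, 5) = -4)
Function('E')(B, U) = U (Function('E')(B, U) = Add(U, 0) = U)
t = Rational(167, 3) (t = Mul(-334, Rational(-1, 6)) = Rational(167, 3) ≈ 55.667)
Mul(Function('E')(1, Function('G')(4, q)), t) = Mul(4, Rational(167, 3)) = Rational(668, 3)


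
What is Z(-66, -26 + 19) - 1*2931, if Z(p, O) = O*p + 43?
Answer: -2426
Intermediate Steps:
Z(p, O) = 43 + O*p
Z(-66, -26 + 19) - 1*2931 = (43 + (-26 + 19)*(-66)) - 1*2931 = (43 - 7*(-66)) - 2931 = (43 + 462) - 2931 = 505 - 2931 = -2426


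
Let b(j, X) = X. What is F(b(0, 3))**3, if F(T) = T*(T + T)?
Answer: 5832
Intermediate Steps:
F(T) = 2*T**2 (F(T) = T*(2*T) = 2*T**2)
F(b(0, 3))**3 = (2*3**2)**3 = (2*9)**3 = 18**3 = 5832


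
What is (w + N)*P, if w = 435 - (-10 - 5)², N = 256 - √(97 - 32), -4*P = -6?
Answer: 699 - 3*√65/2 ≈ 686.91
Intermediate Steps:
P = 3/2 (P = -¼*(-6) = 3/2 ≈ 1.5000)
N = 256 - √65 ≈ 247.94
w = 210 (w = 435 - 1*(-15)² = 435 - 1*225 = 435 - 225 = 210)
(w + N)*P = (210 + (256 - √65))*(3/2) = (466 - √65)*(3/2) = 699 - 3*√65/2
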